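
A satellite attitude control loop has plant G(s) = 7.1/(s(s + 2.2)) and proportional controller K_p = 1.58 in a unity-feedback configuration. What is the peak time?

T_p = 0.993 s

The closed-loop denominator s² + 2.2s + 11.22 gives ω_n = √11.22 = 3.349 and ζ = 2.2/(2ω_n) = 0.3284.
Damped frequency ω_d = ω_n√(1−ζ²) = 3.164 rad/s, so peak time T_p = π/ω_d = 0.993 s.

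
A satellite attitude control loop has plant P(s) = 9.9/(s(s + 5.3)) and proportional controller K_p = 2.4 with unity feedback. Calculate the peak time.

T_p = 0.768 s

The closed-loop denominator s² + 5.3s + 23.76 gives ω_n = √23.76 = 4.874 and ζ = 5.3/(2ω_n) = 0.5437.
Damped frequency ω_d = ω_n√(1−ζ²) = 4.091 rad/s, so peak time T_p = π/ω_d = 0.768 s.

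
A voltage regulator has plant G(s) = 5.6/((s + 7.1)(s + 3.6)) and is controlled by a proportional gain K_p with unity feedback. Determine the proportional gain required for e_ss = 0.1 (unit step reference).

K_p = 41.1

For a type-0 loop with proportional control, e_ss = 1/(1 + K_p·G(0)).
G(0) = 0.2191. Require 1/(1 + K_p·0.2191) = 0.1, so 1 + 0.2191·K_p = 10.
K_p = (10 − 1)/0.2191 = 41.1.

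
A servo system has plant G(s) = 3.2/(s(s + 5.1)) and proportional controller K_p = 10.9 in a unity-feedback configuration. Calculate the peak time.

T_p = 0.59 s

From 1 + K_pG(s) = 0: s² + 5.1s + 34.88 = 0 ⇒ ω_n = 5.906, ζ = 0.4318.
Damped frequency ω_d = ω_n√(1−ζ²) = 5.327 rad/s, so peak time T_p = π/ω_d = 0.59 s.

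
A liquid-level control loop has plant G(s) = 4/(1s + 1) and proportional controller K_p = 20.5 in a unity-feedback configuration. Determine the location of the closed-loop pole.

Closed loop: T(s) = K_p·G/(1+K_p·G) = 82/(1s + 1 + 82), with pole at s = −(1 + 82)/1 = −83.

s = -83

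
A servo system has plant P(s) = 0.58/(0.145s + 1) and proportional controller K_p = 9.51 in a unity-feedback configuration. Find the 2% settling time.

T_s ≈ 0.089 s

Closed loop: T(s) = K_p·P/(1+K_p·P) = 5.516/(0.145s + 1 + 5.516), with pole at s = −(1 + 5.516)/0.145 = −44.94.
τ = 1/44.94 = 0.02225 s, so 2% settling time ≈ 4τ = 0.089 s.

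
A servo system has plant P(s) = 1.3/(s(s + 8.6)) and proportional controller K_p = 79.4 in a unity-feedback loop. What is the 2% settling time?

Closed-loop characteristic equation: s² + 8.6s + 103.2 = 0, so ω_n = 10.16 rad/s and ζ = 8.6/(2·10.16) = 0.4232.
2% settling time T_s ≈ 4/(ζω_n) = 4/4.3 = 0.93 s.

T_s ≈ 0.93 s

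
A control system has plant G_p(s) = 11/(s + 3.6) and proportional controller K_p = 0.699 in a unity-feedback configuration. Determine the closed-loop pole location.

s = -11.29

Closed-loop transfer function: T(s) = K_p·G_p(s)/(1 + K_p·G_p(s)) = 7.689/(s + 3.6 + 7.689) = 7.689/(s + 11.29).
The closed-loop pole is at s = −11.29.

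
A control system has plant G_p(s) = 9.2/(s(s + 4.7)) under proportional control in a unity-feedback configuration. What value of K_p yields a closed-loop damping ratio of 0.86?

Closed-loop characteristic equation: s² + 4.7s + K_p·9.2 = 0.
So ω_n = √(9.2K_p) and 2ζω_n = 4.7, giving ζ = 4.7/(2√(9.2K_p)).
Setting ζ = 0.86: √(9.2K_p) = 4.7/(2·0.86) = 2.733, so K_p = 7.467/9.2 = 0.812.

K_p = 0.812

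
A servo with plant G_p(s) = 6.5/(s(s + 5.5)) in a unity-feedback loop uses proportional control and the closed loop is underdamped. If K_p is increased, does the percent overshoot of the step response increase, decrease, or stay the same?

increase

Characteristic equation s² + 5.5s + K_p·6.5 = 0: raising K_p raises ω_n while 2ζω_n = 5.5 is fixed, so ζ falls and overshoot grows.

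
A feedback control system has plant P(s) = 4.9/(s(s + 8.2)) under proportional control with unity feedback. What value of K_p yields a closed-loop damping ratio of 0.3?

K_p = 38.1

Closed-loop characteristic equation: s² + 8.2s + K_p·4.9 = 0.
So ω_n = √(4.9K_p) and 2ζω_n = 8.2, giving ζ = 8.2/(2√(4.9K_p)).
Setting ζ = 0.3: √(4.9K_p) = 8.2/(2·0.3) = 13.67, so K_p = 186.8/4.9 = 38.1.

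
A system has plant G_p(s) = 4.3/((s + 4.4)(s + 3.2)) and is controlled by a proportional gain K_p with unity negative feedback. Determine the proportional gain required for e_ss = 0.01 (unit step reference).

For a type-0 loop with proportional control, e_ss = 1/(1 + K_p·G_p(0)).
G_p(0) = 0.3054. Require 1/(1 + K_p·0.3054) = 0.01, so 1 + 0.3054·K_p = 100.
K_p = (100 − 1)/0.3054 = 324.

K_p = 324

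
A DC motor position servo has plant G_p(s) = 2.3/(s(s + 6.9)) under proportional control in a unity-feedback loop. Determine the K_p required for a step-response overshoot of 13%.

From %OS = 100·exp(−πζ/√(1−ζ²)) = 13%, ζ = −ln(0.13)/√(π²+ln²(0.13)) = 0.5446.
Characteristic equation s² + 6.9s + 2.3K_p = 0 gives ζ = 6.9/(2√(2.3K_p)).
Setting ζ = 0.5446: √(2.3K_p) = 6.9/(2·0.5446) = 6.334, so K_p = 40.12/2.3 = 17.4.

K_p = 17.4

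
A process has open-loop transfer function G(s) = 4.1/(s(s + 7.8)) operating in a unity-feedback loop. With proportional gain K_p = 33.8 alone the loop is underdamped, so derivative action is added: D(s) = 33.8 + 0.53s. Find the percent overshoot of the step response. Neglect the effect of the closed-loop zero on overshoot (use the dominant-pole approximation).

23%

Forward path: (33.8 + 0.53s)·4.1/(s(s+7.8)). The closed-loop characteristic equation is s² + (7.8 + 4.1·0.53)s + 4.1·33.8 = 0.
That is s² + 9.973s + 138.6 = 0, so ω_n = 11.77 rad/s and ζ = 9.973/(2·11.77) = 0.4236.
%OS = 100·exp(−πζ/√(1−ζ²)) = 23%.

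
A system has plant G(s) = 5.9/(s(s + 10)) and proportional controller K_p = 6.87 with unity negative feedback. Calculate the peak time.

From 1 + K_pG(s) = 0: s² + 10s + 40.53 = 0 ⇒ ω_n = 6.367, ζ = 0.7854.
Damped frequency ω_d = ω_n√(1−ζ²) = 3.941 rad/s, so peak time T_p = π/ω_d = 0.797 s.

T_p = 0.797 s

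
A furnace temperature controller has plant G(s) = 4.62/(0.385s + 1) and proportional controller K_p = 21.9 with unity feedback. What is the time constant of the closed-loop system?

Closed loop: T(s) = K_p·G/(1+K_p·G) = 101.2/(0.385s + 1 + 101.2), with pole at s = −(1 + 101.2)/0.385 = −265.4.
Closed-loop time constant τ = 1/265.4 = 0.00377 s.

τ = 0.00377 s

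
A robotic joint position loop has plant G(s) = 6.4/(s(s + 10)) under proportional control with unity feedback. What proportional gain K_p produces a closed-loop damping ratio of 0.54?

Closed-loop characteristic equation: s² + 10s + K_p·6.4 = 0.
So ω_n = √(6.4K_p) and 2ζω_n = 10, giving ζ = 10/(2√(6.4K_p)).
Setting ζ = 0.54: √(6.4K_p) = 10/(2·0.54) = 9.259, so K_p = 85.73/6.4 = 13.4.

K_p = 13.4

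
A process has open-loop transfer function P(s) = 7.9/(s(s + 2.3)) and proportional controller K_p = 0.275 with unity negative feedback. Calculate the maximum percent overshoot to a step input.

1.99%

From 1 + K_pP(s) = 0: s² + 2.3s + 2.173 = 0 ⇒ ω_n = 1.474, ζ = 0.7802.
%OS = 100·exp(−πζ/√(1−ζ²)) = 100·exp(−π·0.7802/√0.3913) = 1.99%.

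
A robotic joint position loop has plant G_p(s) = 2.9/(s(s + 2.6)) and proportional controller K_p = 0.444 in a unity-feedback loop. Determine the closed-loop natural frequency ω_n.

With unity feedback the closed-loop characteristic equation is s² + 2.6s + 0.444·2.9 = s² + 2.6s + 1.288 = 0.
So ω_n² = 1.288 ⇒ ω_n = 1.135 rad/s, and ζ = 2.6/(2ω_n) = 1.15.

ω_n = 1.13 rad/s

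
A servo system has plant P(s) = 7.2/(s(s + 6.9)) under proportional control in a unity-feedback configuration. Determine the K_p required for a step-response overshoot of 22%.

From %OS = 100·exp(−πζ/√(1−ζ²)) = 22%, ζ = −ln(0.22)/√(π²+ln²(0.22)) = 0.4342.
Characteristic equation s² + 6.9s + 7.2K_p = 0 gives ζ = 6.9/(2√(7.2K_p)).
Setting ζ = 0.4342: √(7.2K_p) = 6.9/(2·0.4342) = 7.946, so K_p = 63.14/7.2 = 8.77.

K_p = 8.77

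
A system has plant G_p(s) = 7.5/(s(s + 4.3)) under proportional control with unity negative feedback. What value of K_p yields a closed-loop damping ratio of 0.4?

K_p = 3.85

Closed-loop characteristic equation: s² + 4.3s + K_p·7.5 = 0.
So ω_n = √(7.5K_p) and 2ζω_n = 4.3, giving ζ = 4.3/(2√(7.5K_p)).
Setting ζ = 0.4: √(7.5K_p) = 4.3/(2·0.4) = 5.375, so K_p = 28.89/7.5 = 3.85.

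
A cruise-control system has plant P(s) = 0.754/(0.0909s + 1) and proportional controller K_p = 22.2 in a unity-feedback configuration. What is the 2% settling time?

Closed loop: T(s) = K_p·P/(1+K_p·P) = 16.74/(0.0909s + 1 + 16.74), with pole at s = −(1 + 16.74)/0.0909 = −195.1.
τ = 1/195.1 = 0.005124 s, so 2% settling time ≈ 4τ = 0.0205 s.

T_s ≈ 0.0205 s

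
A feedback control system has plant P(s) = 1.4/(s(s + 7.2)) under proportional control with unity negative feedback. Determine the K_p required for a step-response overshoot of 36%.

K_p = 96.8

From %OS = 100·exp(−πζ/√(1−ζ²)) = 36%, ζ = −ln(0.36)/√(π²+ln²(0.36)) = 0.3093.
Characteristic equation s² + 7.2s + 1.4K_p = 0 gives ζ = 7.2/(2√(1.4K_p)).
Setting ζ = 0.3093: √(1.4K_p) = 7.2/(2·0.3093) = 11.64, so K_p = 135.5/1.4 = 96.8.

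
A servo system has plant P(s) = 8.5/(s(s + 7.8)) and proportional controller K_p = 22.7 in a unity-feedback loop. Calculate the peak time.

T_p = 0.236 s

From 1 + K_pP(s) = 0: s² + 7.8s + 192.9 = 0 ⇒ ω_n = 13.89, ζ = 0.2808.
Damped frequency ω_d = ω_n√(1−ζ²) = 13.33 rad/s, so peak time T_p = π/ω_d = 0.236 s.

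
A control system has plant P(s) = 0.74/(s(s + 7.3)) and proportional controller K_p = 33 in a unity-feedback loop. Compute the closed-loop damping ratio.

ζ = 0.739

With unity feedback the closed-loop characteristic equation is s² + 7.3s + 33·0.74 = s² + 7.3s + 24.42 = 0.
Matching s² + 2ζω_n s + ω_n²: ω_n = √24.42 = 4.942 rad/s and 2ζω_n = 7.3, so ζ = 7.3/(2·4.942) = 0.739.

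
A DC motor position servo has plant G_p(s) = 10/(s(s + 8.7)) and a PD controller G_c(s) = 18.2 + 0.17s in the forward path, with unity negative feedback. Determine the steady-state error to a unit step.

The open loop G_c(s)G_p(s) has a pole at the origin (type 1), so the static position error constant is infinite and e_ss = 1/(1+∞) = 0.

0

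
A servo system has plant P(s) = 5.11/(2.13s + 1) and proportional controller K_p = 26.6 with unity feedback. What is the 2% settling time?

T_s ≈ 0.0622 s

Closed loop: T(s) = K_p·P/(1+K_p·P) = 135.9/(2.13s + 1 + 135.9), with pole at s = −(1 + 135.9)/2.13 = −64.28.
τ = 1/64.28 = 0.01556 s, so 2% settling time ≈ 4τ = 0.0622 s.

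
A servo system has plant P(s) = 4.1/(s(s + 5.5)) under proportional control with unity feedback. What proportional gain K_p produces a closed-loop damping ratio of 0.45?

K_p = 9.11

Closed-loop characteristic equation: s² + 5.5s + K_p·4.1 = 0.
So ω_n = √(4.1K_p) and 2ζω_n = 5.5, giving ζ = 5.5/(2√(4.1K_p)).
Setting ζ = 0.45: √(4.1K_p) = 5.5/(2·0.45) = 6.111, so K_p = 37.35/4.1 = 9.11.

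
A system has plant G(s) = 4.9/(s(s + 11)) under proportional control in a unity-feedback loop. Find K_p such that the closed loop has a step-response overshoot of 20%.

K_p = 29.7

From %OS = 100·exp(−πζ/√(1−ζ²)) = 20%, ζ = −ln(0.2)/√(π²+ln²(0.2)) = 0.4559.
Characteristic equation s² + 11s + 4.9K_p = 0 gives ζ = 11/(2√(4.9K_p)).
Setting ζ = 0.4559: √(4.9K_p) = 11/(2·0.4559) = 12.06, so K_p = 145.5/4.9 = 29.7.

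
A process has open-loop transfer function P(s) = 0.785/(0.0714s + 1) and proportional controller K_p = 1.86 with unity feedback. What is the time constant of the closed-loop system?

τ = 0.029 s

Closed loop: T(s) = K_p·P/(1+K_p·P) = 1.46/(0.0714s + 1 + 1.46), with pole at s = −(1 + 1.46)/0.0714 = −34.46.
Closed-loop time constant τ = 1/34.46 = 0.029 s.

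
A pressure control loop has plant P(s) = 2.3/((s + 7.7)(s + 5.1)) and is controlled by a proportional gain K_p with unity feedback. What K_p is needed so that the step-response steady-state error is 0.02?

K_p = 837

The loop is type 0, so e_ss(step) = 1/(1 + K_pos) with K_pos = K_p·P(0).
P(0) = 0.05857. Require 1/(1 + K_p·0.05857) = 0.02, so 1 + 0.05857·K_p = 50.
K_p = (50 − 1)/0.05857 = 837.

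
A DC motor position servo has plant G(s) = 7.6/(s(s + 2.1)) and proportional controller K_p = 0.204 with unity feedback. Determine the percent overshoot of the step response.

From 1 + K_pG(s) = 0: s² + 2.1s + 1.55 = 0 ⇒ ω_n = 1.245, ζ = 0.8433.
%OS = 100·exp(−πζ/√(1−ζ²)) = 100·exp(−π·0.8433/√0.2889) = 0.723%.

0.723%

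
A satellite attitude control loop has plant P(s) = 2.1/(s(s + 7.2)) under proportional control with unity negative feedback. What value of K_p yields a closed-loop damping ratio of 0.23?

Closed-loop characteristic equation: s² + 7.2s + K_p·2.1 = 0.
So ω_n = √(2.1K_p) and 2ζω_n = 7.2, giving ζ = 7.2/(2√(2.1K_p)).
Setting ζ = 0.23: √(2.1K_p) = 7.2/(2·0.23) = 15.65, so K_p = 245/2.1 = 117.

K_p = 117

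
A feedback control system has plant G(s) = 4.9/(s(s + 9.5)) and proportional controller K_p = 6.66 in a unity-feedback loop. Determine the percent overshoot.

0.908%

Closed-loop characteristic equation: s² + 9.5s + 32.63 = 0, so ω_n = 5.713 rad/s and ζ = 9.5/(2·5.713) = 0.8315.
%OS = 100·exp(−πζ/√(1−ζ²)) = 100·exp(−π·0.8315/√0.3086) = 0.908%.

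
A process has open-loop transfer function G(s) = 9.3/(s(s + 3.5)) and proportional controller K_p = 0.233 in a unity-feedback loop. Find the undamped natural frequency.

ω_n = 1.47 rad/s

1 + K_p·G(s) = 0 gives s² + 3.5s + 2.167 = 0.
Matching s² + 2ζω_n s + ω_n²: ω_n = √2.167 = 1.472 rad/s and 2ζω_n = 3.5, so ζ = 3.5/(2·1.472) = 1.19.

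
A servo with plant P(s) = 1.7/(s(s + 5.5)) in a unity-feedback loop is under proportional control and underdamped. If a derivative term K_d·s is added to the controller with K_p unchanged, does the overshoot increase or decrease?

decrease

With PD the characteristic equation becomes s² + (a + K·K_d)s + K·K_p = 0; the damping term grows, ζ rises, overshoot falls.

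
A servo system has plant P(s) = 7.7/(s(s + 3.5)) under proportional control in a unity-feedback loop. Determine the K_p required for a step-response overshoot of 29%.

From %OS = 100·exp(−πζ/√(1−ζ²)) = 29%, ζ = −ln(0.29)/√(π²+ln²(0.29)) = 0.3666.
Characteristic equation s² + 3.5s + 7.7K_p = 0 gives ζ = 3.5/(2√(7.7K_p)).
Setting ζ = 0.3666: √(7.7K_p) = 3.5/(2·0.3666) = 4.774, so K_p = 22.79/7.7 = 2.96.

K_p = 2.96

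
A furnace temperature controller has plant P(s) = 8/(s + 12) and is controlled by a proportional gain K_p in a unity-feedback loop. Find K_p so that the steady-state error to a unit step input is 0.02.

Steady-state error for a unit step on this type-0 loop is 1/(1 + K_p·P(0)).
P(0) = 0.6667. Require 1/(1 + K_p·0.6667) = 0.02, so 1 + 0.6667·K_p = 50.
K_p = (50 − 1)/0.6667 = 73.5.

K_p = 73.5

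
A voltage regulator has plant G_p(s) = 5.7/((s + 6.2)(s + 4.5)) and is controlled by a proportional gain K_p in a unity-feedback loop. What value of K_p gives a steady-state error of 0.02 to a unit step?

For a type-0 loop with proportional control, e_ss = 1/(1 + K_p·G_p(0)).
G_p(0) = 0.2043. Require 1/(1 + K_p·0.2043) = 0.02, so 1 + 0.2043·K_p = 50.
K_p = (50 − 1)/0.2043 = 240.

K_p = 240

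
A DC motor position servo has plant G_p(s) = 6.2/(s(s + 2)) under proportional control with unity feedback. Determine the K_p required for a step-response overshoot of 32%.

K_p = 1.39

From %OS = 100·exp(−πζ/√(1−ζ²)) = 32%, ζ = −ln(0.32)/√(π²+ln²(0.32)) = 0.341.
Characteristic equation s² + 2s + 6.2K_p = 0 gives ζ = 2/(2√(6.2K_p)).
Setting ζ = 0.341: √(6.2K_p) = 2/(2·0.341) = 2.933, so K_p = 8.602/6.2 = 1.39.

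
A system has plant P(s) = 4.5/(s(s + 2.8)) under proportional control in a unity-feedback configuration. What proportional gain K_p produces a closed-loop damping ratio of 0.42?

K_p = 2.47

Closed-loop characteristic equation: s² + 2.8s + K_p·4.5 = 0.
So ω_n = √(4.5K_p) and 2ζω_n = 2.8, giving ζ = 2.8/(2√(4.5K_p)).
Setting ζ = 0.42: √(4.5K_p) = 2.8/(2·0.42) = 3.333, so K_p = 11.11/4.5 = 2.47.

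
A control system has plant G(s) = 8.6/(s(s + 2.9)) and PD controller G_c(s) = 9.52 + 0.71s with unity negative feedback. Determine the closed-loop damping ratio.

Forward path: (9.52 + 0.71s)·8.6/(s(s+2.9)). The closed-loop characteristic equation is s² + (2.9 + 8.6·0.71)s + 8.6·9.52 = 0.
That is s² + 9.006s + 81.87 = 0, so ω_n = 9.048 rad/s and ζ = 9.006/(2·9.048) = 0.4977.

ζ = 0.498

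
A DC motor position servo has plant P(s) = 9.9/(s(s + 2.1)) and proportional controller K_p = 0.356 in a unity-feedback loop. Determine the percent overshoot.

From 1 + K_pP(s) = 0: s² + 2.1s + 3.524 = 0 ⇒ ω_n = 1.877, ζ = 0.5593.
%OS = 100·exp(−πζ/√(1−ζ²)) = 100·exp(−π·0.5593/√0.6872) = 12%.

12%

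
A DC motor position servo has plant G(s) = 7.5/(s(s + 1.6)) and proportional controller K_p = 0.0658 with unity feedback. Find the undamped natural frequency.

With unity feedback the closed-loop characteristic equation is s² + 1.6s + 0.0658·7.5 = s² + 1.6s + 0.4935 = 0.
Matching s² + 2ζω_n s + ω_n²: ω_n = √0.4935 = 0.7025 rad/s and 2ζω_n = 1.6, so ζ = 1.6/(2·0.7025) = 1.14.

ω_n = 0.702 rad/s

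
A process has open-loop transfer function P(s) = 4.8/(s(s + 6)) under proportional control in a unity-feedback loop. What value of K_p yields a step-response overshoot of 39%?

K_p = 22.7

From %OS = 100·exp(−πζ/√(1−ζ²)) = 39%, ζ = −ln(0.39)/√(π²+ln²(0.39)) = 0.2871.
Characteristic equation s² + 6s + 4.8K_p = 0 gives ζ = 6/(2√(4.8K_p)).
Setting ζ = 0.2871: √(4.8K_p) = 6/(2·0.2871) = 10.45, so K_p = 109.2/4.8 = 22.7.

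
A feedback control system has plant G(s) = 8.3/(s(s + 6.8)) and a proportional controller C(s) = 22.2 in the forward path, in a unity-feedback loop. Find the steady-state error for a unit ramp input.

0.0369

The loop has one pole at the origin (type 1). Velocity error constant K_v = lim_{s→0} s·C(s)G(s) = 22.2·8.3/6.8 = 27.1.
Steady-state error to a unit ramp: e_ss = 1/K_v = 0.0369.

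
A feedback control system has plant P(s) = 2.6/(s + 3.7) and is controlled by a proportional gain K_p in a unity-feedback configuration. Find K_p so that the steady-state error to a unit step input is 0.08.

Steady-state error for a unit step on this type-0 loop is 1/(1 + K_p·P(0)).
P(0) = 0.7027. Require 1/(1 + K_p·0.7027) = 0.08, so 1 + 0.7027·K_p = 12.5.
K_p = (12.5 − 1)/0.7027 = 16.4.

K_p = 16.4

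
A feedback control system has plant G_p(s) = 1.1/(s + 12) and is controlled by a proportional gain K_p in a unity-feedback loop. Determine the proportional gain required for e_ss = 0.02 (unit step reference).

The loop is type 0, so e_ss(step) = 1/(1 + K_pos) with K_pos = K_p·G_p(0).
G_p(0) = 0.09167. Require 1/(1 + K_p·0.09167) = 0.02, so 1 + 0.09167·K_p = 50.
K_p = (50 − 1)/0.09167 = 535.

K_p = 535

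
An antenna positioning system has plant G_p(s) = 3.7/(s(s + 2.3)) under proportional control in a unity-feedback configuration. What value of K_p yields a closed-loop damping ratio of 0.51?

Closed-loop characteristic equation: s² + 2.3s + K_p·3.7 = 0.
So ω_n = √(3.7K_p) and 2ζω_n = 2.3, giving ζ = 2.3/(2√(3.7K_p)).
Setting ζ = 0.51: √(3.7K_p) = 2.3/(2·0.51) = 2.255, so K_p = 5.085/3.7 = 1.37.

K_p = 1.37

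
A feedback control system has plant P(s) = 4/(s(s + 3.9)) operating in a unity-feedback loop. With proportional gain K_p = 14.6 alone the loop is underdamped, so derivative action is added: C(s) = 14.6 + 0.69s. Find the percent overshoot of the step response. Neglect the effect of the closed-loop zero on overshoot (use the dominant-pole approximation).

21.9%

Forward path: (14.6 + 0.69s)·4/(s(s+3.9)). The closed-loop characteristic equation is s² + (3.9 + 4·0.69)s + 4·14.6 = 0.
That is s² + 6.66s + 58.4 = 0, so ω_n = 7.642 rad/s and ζ = 6.66/(2·7.642) = 0.4358.
%OS = 100·exp(−πζ/√(1−ζ²)) = 21.9%.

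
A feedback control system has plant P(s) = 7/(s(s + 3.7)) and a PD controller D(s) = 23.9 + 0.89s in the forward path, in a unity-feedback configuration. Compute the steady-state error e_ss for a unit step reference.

0

The open loop D(s)P(s) has a pole at the origin (type 1), so the static position error constant is infinite and e_ss = 1/(1+∞) = 0.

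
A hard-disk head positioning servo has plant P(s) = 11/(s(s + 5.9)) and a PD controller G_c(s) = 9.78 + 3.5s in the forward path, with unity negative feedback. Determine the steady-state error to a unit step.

0

The open loop G_c(s)P(s) has a pole at the origin (type 1), so the static position error constant is infinite and e_ss = 1/(1+∞) = 0.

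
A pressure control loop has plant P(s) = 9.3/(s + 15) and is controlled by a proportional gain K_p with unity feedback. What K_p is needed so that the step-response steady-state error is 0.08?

The loop is type 0, so e_ss(step) = 1/(1 + K_pos) with K_pos = K_p·P(0).
P(0) = 0.62. Require 1/(1 + K_p·0.62) = 0.08, so 1 + 0.62·K_p = 12.5.
K_p = (12.5 − 1)/0.62 = 18.5.

K_p = 18.5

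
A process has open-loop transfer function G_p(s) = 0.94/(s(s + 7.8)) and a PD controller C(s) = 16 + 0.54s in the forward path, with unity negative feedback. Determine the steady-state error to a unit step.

The open loop C(s)G_p(s) has a pole at the origin (type 1), so the static position error constant is infinite and e_ss = 1/(1+∞) = 0.

0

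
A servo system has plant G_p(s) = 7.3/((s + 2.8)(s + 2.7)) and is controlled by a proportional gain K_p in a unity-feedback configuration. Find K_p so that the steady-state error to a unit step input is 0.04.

K_p = 24.9

For a type-0 loop with proportional control, e_ss = 1/(1 + K_p·G_p(0)).
G_p(0) = 0.9656. Require 1/(1 + K_p·0.9656) = 0.04, so 1 + 0.9656·K_p = 25.
K_p = (25 − 1)/0.9656 = 24.9.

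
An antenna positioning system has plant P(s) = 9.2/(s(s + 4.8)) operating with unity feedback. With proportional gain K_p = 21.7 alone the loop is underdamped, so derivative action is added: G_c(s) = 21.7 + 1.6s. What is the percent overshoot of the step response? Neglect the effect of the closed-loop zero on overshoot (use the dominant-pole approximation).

Forward path: (21.7 + 1.6s)·9.2/(s(s+4.8)). The closed-loop characteristic equation is s² + (4.8 + 9.2·1.6)s + 9.2·21.7 = 0.
That is s² + 19.52s + 199.6 = 0, so ω_n = 14.13 rad/s and ζ = 19.52/(2·14.13) = 0.6908.
%OS = 100·exp(−πζ/√(1−ζ²)) = 4.97%.

4.97%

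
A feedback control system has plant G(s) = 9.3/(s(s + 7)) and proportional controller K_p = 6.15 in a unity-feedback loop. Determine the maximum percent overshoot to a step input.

19.4%

Closed-loop characteristic equation: s² + 7s + 57.2 = 0, so ω_n = 7.563 rad/s and ζ = 7/(2·7.563) = 0.4628.
%OS = 100·exp(−πζ/√(1−ζ²)) = 100·exp(−π·0.4628/√0.7858) = 19.4%.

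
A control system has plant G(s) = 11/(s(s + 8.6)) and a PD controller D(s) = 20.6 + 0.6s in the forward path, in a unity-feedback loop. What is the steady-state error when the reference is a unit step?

0

The open loop D(s)G(s) has a pole at the origin (type 1), so the static position error constant is infinite and e_ss = 1/(1+∞) = 0.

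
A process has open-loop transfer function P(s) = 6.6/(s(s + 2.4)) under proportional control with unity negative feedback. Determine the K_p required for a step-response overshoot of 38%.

K_p = 2.52

From %OS = 100·exp(−πζ/√(1−ζ²)) = 38%, ζ = −ln(0.38)/√(π²+ln²(0.38)) = 0.2943.
Characteristic equation s² + 2.4s + 6.6K_p = 0 gives ζ = 2.4/(2√(6.6K_p)).
Setting ζ = 0.2943: √(6.6K_p) = 2.4/(2·0.2943) = 4.077, so K_p = 16.62/6.6 = 2.52.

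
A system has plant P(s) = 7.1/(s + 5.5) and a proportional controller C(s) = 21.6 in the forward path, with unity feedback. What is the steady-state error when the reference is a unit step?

0.0346

The loop is type 0. Static position error constant K_pos = C(0)·P(0) = 21.6·1.291 = 27.88.
Steady-state error to a unit step: e_ss = 1/(1+K_pos) = 1/28.88 = 0.0346.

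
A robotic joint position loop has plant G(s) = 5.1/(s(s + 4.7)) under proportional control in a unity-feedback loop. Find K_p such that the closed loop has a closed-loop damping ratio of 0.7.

K_p = 2.21

Closed-loop characteristic equation: s² + 4.7s + K_p·5.1 = 0.
So ω_n = √(5.1K_p) and 2ζω_n = 4.7, giving ζ = 4.7/(2√(5.1K_p)).
Setting ζ = 0.7: √(5.1K_p) = 4.7/(2·0.7) = 3.357, so K_p = 11.27/5.1 = 2.21.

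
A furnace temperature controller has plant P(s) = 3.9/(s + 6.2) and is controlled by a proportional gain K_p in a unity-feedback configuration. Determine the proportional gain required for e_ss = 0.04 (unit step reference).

K_p = 38.2

Steady-state error for a unit step on this type-0 loop is 1/(1 + K_p·P(0)).
P(0) = 0.629. Require 1/(1 + K_p·0.629) = 0.04, so 1 + 0.629·K_p = 25.
K_p = (25 − 1)/0.629 = 38.2.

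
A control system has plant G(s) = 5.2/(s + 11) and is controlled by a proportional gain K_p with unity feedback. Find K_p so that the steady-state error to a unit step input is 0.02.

K_p = 104

The loop is type 0, so e_ss(step) = 1/(1 + K_pos) with K_pos = K_p·G(0).
G(0) = 0.4727. Require 1/(1 + K_p·0.4727) = 0.02, so 1 + 0.4727·K_p = 50.
K_p = (50 − 1)/0.4727 = 104.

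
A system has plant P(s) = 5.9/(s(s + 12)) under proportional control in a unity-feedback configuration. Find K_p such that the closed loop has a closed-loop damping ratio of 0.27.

K_p = 83.7

Closed-loop characteristic equation: s² + 12s + K_p·5.9 = 0.
So ω_n = √(5.9K_p) and 2ζω_n = 12, giving ζ = 12/(2√(5.9K_p)).
Setting ζ = 0.27: √(5.9K_p) = 12/(2·0.27) = 22.22, so K_p = 493.8/5.9 = 83.7.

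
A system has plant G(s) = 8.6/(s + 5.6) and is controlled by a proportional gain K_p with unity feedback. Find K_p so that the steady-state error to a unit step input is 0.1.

K_p = 5.86

For a type-0 loop with proportional control, e_ss = 1/(1 + K_p·G(0)).
G(0) = 1.536. Require 1/(1 + K_p·1.536) = 0.1, so 1 + 1.536·K_p = 10.
K_p = (10 − 1)/1.536 = 5.86.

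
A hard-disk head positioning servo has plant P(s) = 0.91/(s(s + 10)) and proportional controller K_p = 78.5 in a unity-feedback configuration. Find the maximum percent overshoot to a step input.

From 1 + K_pP(s) = 0: s² + 10s + 71.44 = 0 ⇒ ω_n = 8.452, ζ = 0.5916.
%OS = 100·exp(−πζ/√(1−ζ²)) = 100·exp(−π·0.5916/√0.65) = 9.97%.

9.97%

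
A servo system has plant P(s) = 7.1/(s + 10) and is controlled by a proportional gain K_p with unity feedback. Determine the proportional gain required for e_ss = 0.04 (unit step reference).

K_p = 33.8

The loop is type 0, so e_ss(step) = 1/(1 + K_pos) with K_pos = K_p·P(0).
P(0) = 0.71. Require 1/(1 + K_p·0.71) = 0.04, so 1 + 0.71·K_p = 25.
K_p = (25 − 1)/0.71 = 33.8.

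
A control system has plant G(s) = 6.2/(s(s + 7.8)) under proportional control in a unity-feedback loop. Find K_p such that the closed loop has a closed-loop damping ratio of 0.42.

Closed-loop characteristic equation: s² + 7.8s + K_p·6.2 = 0.
So ω_n = √(6.2K_p) and 2ζω_n = 7.8, giving ζ = 7.8/(2√(6.2K_p)).
Setting ζ = 0.42: √(6.2K_p) = 7.8/(2·0.42) = 9.286, so K_p = 86.22/6.2 = 13.9.

K_p = 13.9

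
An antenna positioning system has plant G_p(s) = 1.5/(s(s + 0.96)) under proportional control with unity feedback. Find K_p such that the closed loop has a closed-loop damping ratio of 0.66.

K_p = 0.353

Closed-loop characteristic equation: s² + 0.96s + K_p·1.5 = 0.
So ω_n = √(1.5K_p) and 2ζω_n = 0.96, giving ζ = 0.96/(2√(1.5K_p)).
Setting ζ = 0.66: √(1.5K_p) = 0.96/(2·0.66) = 0.7273, so K_p = 0.5289/1.5 = 0.353.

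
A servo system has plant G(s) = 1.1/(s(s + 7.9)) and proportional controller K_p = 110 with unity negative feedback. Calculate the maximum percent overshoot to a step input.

29.9%

From 1 + K_pG(s) = 0: s² + 7.9s + 121 = 0 ⇒ ω_n = 11, ζ = 0.3591.
%OS = 100·exp(−πζ/√(1−ζ²)) = 100·exp(−π·0.3591/√0.8711) = 29.9%.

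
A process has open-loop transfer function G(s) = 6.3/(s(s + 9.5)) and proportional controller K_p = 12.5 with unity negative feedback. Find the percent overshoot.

13.7%

Closed-loop characteristic equation: s² + 9.5s + 78.75 = 0, so ω_n = 8.874 rad/s and ζ = 9.5/(2·8.874) = 0.5353.
%OS = 100·exp(−πζ/√(1−ζ²)) = 100·exp(−π·0.5353/√0.7135) = 13.7%.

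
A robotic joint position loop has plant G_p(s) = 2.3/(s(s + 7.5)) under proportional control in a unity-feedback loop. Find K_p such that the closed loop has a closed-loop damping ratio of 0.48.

Closed-loop characteristic equation: s² + 7.5s + K_p·2.3 = 0.
So ω_n = √(2.3K_p) and 2ζω_n = 7.5, giving ζ = 7.5/(2√(2.3K_p)).
Setting ζ = 0.48: √(2.3K_p) = 7.5/(2·0.48) = 7.812, so K_p = 61.04/2.3 = 26.5.

K_p = 26.5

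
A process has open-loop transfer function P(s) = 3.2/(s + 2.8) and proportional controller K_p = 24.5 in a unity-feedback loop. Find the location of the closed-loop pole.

s = -81.2

Closed-loop transfer function: T(s) = K_p·P(s)/(1 + K_p·P(s)) = 78.4/(s + 2.8 + 78.4) = 78.4/(s + 81.2).
The closed-loop pole is at s = −81.2.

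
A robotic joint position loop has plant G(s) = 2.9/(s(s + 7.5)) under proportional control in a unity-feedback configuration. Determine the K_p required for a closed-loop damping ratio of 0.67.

Closed-loop characteristic equation: s² + 7.5s + K_p·2.9 = 0.
So ω_n = √(2.9K_p) and 2ζω_n = 7.5, giving ζ = 7.5/(2√(2.9K_p)).
Setting ζ = 0.67: √(2.9K_p) = 7.5/(2·0.67) = 5.597, so K_p = 31.33/2.9 = 10.8.

K_p = 10.8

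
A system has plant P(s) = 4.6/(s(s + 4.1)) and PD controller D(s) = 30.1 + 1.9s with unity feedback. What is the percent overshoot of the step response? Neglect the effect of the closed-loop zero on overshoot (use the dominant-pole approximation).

12.9%

Forward path: (30.1 + 1.9s)·4.6/(s(s+4.1)). The closed-loop characteristic equation is s² + (4.1 + 4.6·1.9)s + 4.6·30.1 = 0.
That is s² + 12.84s + 138.5 = 0, so ω_n = 11.77 rad/s and ζ = 12.84/(2·11.77) = 0.5456.
%OS = 100·exp(−πζ/√(1−ζ²)) = 12.9%.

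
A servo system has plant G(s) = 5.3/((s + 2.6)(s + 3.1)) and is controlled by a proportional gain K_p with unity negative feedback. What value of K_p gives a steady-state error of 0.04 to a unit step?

K_p = 36.5

The loop is type 0, so e_ss(step) = 1/(1 + K_pos) with K_pos = K_p·G(0).
G(0) = 0.6576. Require 1/(1 + K_p·0.6576) = 0.04, so 1 + 0.6576·K_p = 25.
K_p = (25 − 1)/0.6576 = 36.5.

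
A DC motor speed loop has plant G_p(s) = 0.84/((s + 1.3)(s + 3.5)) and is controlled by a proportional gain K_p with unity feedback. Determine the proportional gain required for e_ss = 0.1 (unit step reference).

For a type-0 loop with proportional control, e_ss = 1/(1 + K_p·G_p(0)).
G_p(0) = 0.1846. Require 1/(1 + K_p·0.1846) = 0.1, so 1 + 0.1846·K_p = 10.
K_p = (10 − 1)/0.1846 = 48.8.

K_p = 48.8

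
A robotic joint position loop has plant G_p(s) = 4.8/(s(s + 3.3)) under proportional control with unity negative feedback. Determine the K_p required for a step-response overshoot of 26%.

From %OS = 100·exp(−πζ/√(1−ζ²)) = 26%, ζ = −ln(0.26)/√(π²+ln²(0.26)) = 0.3941.
Characteristic equation s² + 3.3s + 4.8K_p = 0 gives ζ = 3.3/(2√(4.8K_p)).
Setting ζ = 0.3941: √(4.8K_p) = 3.3/(2·0.3941) = 4.187, so K_p = 17.53/4.8 = 3.65.

K_p = 3.65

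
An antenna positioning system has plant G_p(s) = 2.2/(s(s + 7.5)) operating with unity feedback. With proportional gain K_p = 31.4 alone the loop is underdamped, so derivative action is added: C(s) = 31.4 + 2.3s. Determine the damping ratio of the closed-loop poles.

ζ = 0.756

Forward path: (31.4 + 2.3s)·2.2/(s(s+7.5)). The closed-loop characteristic equation is s² + (7.5 + 2.2·2.3)s + 2.2·31.4 = 0.
That is s² + 12.56s + 69.08 = 0, so ω_n = 8.311 rad/s and ζ = 12.56/(2·8.311) = 0.7556.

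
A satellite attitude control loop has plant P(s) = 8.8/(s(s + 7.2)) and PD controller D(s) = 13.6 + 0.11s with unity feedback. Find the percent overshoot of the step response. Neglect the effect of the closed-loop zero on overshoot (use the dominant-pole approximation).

28.2%

Forward path: (13.6 + 0.11s)·8.8/(s(s+7.2)). The closed-loop characteristic equation is s² + (7.2 + 8.8·0.11)s + 8.8·13.6 = 0.
That is s² + 8.168s + 119.7 = 0, so ω_n = 10.94 rad/s and ζ = 8.168/(2·10.94) = 0.3733.
%OS = 100·exp(−πζ/√(1−ζ²)) = 28.2%.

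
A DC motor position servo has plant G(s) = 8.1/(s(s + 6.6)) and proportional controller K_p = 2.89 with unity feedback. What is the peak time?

Closed-loop characteristic equation: s² + 6.6s + 23.41 = 0, so ω_n = 4.838 rad/s and ζ = 6.6/(2·4.838) = 0.6821.
Damped frequency ω_d = ω_n√(1−ζ²) = 3.538 rad/s, so peak time T_p = π/ω_d = 0.888 s.

T_p = 0.888 s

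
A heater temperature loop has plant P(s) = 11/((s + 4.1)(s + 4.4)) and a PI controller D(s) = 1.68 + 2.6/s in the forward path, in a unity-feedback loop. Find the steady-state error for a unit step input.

The open loop D(s)P(s) has a pole at the origin (type 1), so the static position error constant is infinite and e_ss = 1/(1+∞) = 0.

0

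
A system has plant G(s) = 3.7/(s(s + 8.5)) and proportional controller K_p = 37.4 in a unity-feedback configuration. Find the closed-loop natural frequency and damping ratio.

ω_n = 11.8 rad/s, ζ = 0.361

With unity feedback the closed-loop characteristic equation is s² + 8.5s + 37.4·3.7 = s² + 8.5s + 138.4 = 0.
Matching s² + 2ζω_n s + ω_n²: ω_n = √138.4 = 11.76 rad/s and 2ζω_n = 8.5, so ζ = 8.5/(2·11.76) = 0.361.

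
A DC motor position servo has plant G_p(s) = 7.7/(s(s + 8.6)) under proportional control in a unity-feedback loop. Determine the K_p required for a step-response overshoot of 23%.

From %OS = 100·exp(−πζ/√(1−ζ²)) = 23%, ζ = −ln(0.23)/√(π²+ln²(0.23)) = 0.4237.
Characteristic equation s² + 8.6s + 7.7K_p = 0 gives ζ = 8.6/(2√(7.7K_p)).
Setting ζ = 0.4237: √(7.7K_p) = 8.6/(2·0.4237) = 10.15, so K_p = 103/7.7 = 13.4.

K_p = 13.4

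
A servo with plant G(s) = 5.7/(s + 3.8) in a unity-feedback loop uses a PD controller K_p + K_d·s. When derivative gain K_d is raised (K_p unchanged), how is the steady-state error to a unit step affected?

At s = 0 the derivative term contributes nothing: C(0) = K_p regardless of K_d, so K_pos = K_p·G(0) and e_ss are unchanged.

unchanged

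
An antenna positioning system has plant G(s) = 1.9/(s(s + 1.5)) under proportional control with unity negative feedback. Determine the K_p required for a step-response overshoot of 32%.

From %OS = 100·exp(−πζ/√(1−ζ²)) = 32%, ζ = −ln(0.32)/√(π²+ln²(0.32)) = 0.341.
Characteristic equation s² + 1.5s + 1.9K_p = 0 gives ζ = 1.5/(2√(1.9K_p)).
Setting ζ = 0.341: √(1.9K_p) = 1.5/(2·0.341) = 2.2, so K_p = 4.839/1.9 = 2.55.

K_p = 2.55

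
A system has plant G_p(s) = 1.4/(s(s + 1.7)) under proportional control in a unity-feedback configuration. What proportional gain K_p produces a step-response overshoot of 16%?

From %OS = 100·exp(−πζ/√(1−ζ²)) = 16%, ζ = −ln(0.16)/√(π²+ln²(0.16)) = 0.5039.
Characteristic equation s² + 1.7s + 1.4K_p = 0 gives ζ = 1.7/(2√(1.4K_p)).
Setting ζ = 0.5039: √(1.4K_p) = 1.7/(2·0.5039) = 1.687, so K_p = 2.846/1.4 = 2.03.

K_p = 2.03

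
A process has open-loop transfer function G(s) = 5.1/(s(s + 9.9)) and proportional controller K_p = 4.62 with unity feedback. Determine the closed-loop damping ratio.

ζ = 1.02

With unity feedback the closed-loop characteristic equation is s² + 9.9s + 4.62·5.1 = s² + 9.9s + 23.56 = 0.
So ω_n² = 23.56 ⇒ ω_n = 4.854 rad/s, and ζ = 9.9/(2ω_n) = 1.02.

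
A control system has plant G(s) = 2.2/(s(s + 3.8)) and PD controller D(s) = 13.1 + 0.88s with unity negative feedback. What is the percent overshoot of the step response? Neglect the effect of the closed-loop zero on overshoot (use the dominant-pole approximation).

13.7%

Forward path: (13.1 + 0.88s)·2.2/(s(s+3.8)). The closed-loop characteristic equation is s² + (3.8 + 2.2·0.88)s + 2.2·13.1 = 0.
That is s² + 5.736s + 28.82 = 0, so ω_n = 5.368 rad/s and ζ = 5.736/(2·5.368) = 0.5342.
%OS = 100·exp(−πζ/√(1−ζ²)) = 13.7%.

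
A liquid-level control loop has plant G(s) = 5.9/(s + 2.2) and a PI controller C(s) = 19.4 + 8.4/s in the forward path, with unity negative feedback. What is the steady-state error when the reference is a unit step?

0

The open loop C(s)G(s) has a pole at the origin (type 1), so the static position error constant is infinite and e_ss = 1/(1+∞) = 0.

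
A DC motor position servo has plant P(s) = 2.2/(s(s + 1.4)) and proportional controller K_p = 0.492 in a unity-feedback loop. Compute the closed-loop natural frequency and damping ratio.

ω_n = 1.04 rad/s, ζ = 0.673

The closed-loop denominator is s(s+1.4) + 0.492·2.2 = s² + 1.4s + 1.082.
Matching s² + 2ζω_n s + ω_n²: ω_n = √1.082 = 1.04 rad/s and 2ζω_n = 1.4, so ζ = 1.4/(2·1.04) = 0.673.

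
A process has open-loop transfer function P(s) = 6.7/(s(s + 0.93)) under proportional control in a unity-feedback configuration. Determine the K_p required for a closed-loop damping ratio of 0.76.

Closed-loop characteristic equation: s² + 0.93s + K_p·6.7 = 0.
So ω_n = √(6.7K_p) and 2ζω_n = 0.93, giving ζ = 0.93/(2√(6.7K_p)).
Setting ζ = 0.76: √(6.7K_p) = 0.93/(2·0.76) = 0.6118, so K_p = 0.3744/6.7 = 0.0559.

K_p = 0.0559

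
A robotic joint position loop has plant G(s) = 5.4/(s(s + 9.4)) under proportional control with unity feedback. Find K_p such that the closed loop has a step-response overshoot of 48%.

From %OS = 100·exp(−πζ/√(1−ζ²)) = 48%, ζ = −ln(0.48)/√(π²+ln²(0.48)) = 0.2275.
Characteristic equation s² + 9.4s + 5.4K_p = 0 gives ζ = 9.4/(2√(5.4K_p)).
Setting ζ = 0.2275: √(5.4K_p) = 9.4/(2·0.2275) = 20.66, so K_p = 426.8/5.4 = 79.

K_p = 79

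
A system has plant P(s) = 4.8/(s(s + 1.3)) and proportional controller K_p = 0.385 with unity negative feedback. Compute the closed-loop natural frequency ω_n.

ω_n = 1.36 rad/s

With unity feedback the closed-loop characteristic equation is s² + 1.3s + 0.385·4.8 = s² + 1.3s + 1.848 = 0.
Matching s² + 2ζω_n s + ω_n²: ω_n = √1.848 = 1.359 rad/s and 2ζω_n = 1.3, so ζ = 1.3/(2·1.359) = 0.478.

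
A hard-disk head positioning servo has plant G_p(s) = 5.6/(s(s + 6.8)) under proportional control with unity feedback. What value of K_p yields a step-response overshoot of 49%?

K_p = 42.1

From %OS = 100·exp(−πζ/√(1−ζ²)) = 49%, ζ = −ln(0.49)/√(π²+ln²(0.49)) = 0.2214.
Characteristic equation s² + 6.8s + 5.6K_p = 0 gives ζ = 6.8/(2√(5.6K_p)).
Setting ζ = 0.2214: √(5.6K_p) = 6.8/(2·0.2214) = 15.35, so K_p = 235.8/5.6 = 42.1.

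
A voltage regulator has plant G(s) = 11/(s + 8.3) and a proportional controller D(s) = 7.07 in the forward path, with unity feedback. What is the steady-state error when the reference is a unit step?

The loop is type 0. Static position error constant K_pos = D(0)·G(0) = 7.07·1.325 = 9.37.
Steady-state error to a unit step: e_ss = 1/(1+K_pos) = 1/10.37 = 0.0964.

0.0964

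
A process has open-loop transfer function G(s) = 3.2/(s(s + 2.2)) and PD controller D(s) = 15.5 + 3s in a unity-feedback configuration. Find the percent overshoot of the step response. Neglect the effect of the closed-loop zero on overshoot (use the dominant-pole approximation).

0.807%

Forward path: (15.5 + 3s)·3.2/(s(s+2.2)). The closed-loop characteristic equation is s² + (2.2 + 3.2·3)s + 3.2·15.5 = 0.
That is s² + 11.8s + 49.6 = 0, so ω_n = 7.043 rad/s and ζ = 11.8/(2·7.043) = 0.8377.
%OS = 100·exp(−πζ/√(1−ζ²)) = 0.807%.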